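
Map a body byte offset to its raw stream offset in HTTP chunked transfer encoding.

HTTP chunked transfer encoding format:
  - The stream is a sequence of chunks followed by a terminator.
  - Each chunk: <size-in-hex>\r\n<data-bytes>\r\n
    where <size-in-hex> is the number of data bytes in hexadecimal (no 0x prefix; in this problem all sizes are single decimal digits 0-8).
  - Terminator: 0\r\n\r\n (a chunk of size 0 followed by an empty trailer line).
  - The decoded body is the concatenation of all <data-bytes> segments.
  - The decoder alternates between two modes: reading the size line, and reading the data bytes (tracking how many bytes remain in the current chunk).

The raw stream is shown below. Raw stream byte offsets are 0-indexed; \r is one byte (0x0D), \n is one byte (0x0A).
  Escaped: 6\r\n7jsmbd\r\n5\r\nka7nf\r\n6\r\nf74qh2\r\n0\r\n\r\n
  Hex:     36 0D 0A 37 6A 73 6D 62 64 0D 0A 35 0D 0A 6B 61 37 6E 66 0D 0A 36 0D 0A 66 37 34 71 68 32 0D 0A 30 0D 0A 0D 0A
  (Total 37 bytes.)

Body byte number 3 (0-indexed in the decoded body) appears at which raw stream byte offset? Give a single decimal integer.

Chunk 1: stream[0..1]='6' size=0x6=6, data at stream[3..9]='7jsmbd' -> body[0..6], body so far='7jsmbd'
Chunk 2: stream[11..12]='5' size=0x5=5, data at stream[14..19]='ka7nf' -> body[6..11], body so far='7jsmbdka7nf'
Chunk 3: stream[21..22]='6' size=0x6=6, data at stream[24..30]='f74qh2' -> body[11..17], body so far='7jsmbdka7nff74qh2'
Chunk 4: stream[32..33]='0' size=0 (terminator). Final body='7jsmbdka7nff74qh2' (17 bytes)
Body byte 3 at stream offset 6

Answer: 6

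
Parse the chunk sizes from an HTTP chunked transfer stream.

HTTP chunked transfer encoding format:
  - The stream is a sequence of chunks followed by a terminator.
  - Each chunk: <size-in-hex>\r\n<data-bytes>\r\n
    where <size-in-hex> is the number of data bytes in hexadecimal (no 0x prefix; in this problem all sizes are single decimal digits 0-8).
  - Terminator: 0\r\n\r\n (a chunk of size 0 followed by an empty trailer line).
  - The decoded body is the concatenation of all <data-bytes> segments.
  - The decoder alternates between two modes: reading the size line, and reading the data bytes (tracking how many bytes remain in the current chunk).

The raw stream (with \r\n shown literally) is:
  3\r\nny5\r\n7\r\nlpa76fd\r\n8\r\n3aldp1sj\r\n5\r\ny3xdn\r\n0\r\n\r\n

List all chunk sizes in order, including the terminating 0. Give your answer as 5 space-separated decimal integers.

Answer: 3 7 8 5 0

Derivation:
Chunk 1: stream[0..1]='3' size=0x3=3, data at stream[3..6]='ny5' -> body[0..3], body so far='ny5'
Chunk 2: stream[8..9]='7' size=0x7=7, data at stream[11..18]='lpa76fd' -> body[3..10], body so far='ny5lpa76fd'
Chunk 3: stream[20..21]='8' size=0x8=8, data at stream[23..31]='3aldp1sj' -> body[10..18], body so far='ny5lpa76fd3aldp1sj'
Chunk 4: stream[33..34]='5' size=0x5=5, data at stream[36..41]='y3xdn' -> body[18..23], body so far='ny5lpa76fd3aldp1sjy3xdn'
Chunk 5: stream[43..44]='0' size=0 (terminator). Final body='ny5lpa76fd3aldp1sjy3xdn' (23 bytes)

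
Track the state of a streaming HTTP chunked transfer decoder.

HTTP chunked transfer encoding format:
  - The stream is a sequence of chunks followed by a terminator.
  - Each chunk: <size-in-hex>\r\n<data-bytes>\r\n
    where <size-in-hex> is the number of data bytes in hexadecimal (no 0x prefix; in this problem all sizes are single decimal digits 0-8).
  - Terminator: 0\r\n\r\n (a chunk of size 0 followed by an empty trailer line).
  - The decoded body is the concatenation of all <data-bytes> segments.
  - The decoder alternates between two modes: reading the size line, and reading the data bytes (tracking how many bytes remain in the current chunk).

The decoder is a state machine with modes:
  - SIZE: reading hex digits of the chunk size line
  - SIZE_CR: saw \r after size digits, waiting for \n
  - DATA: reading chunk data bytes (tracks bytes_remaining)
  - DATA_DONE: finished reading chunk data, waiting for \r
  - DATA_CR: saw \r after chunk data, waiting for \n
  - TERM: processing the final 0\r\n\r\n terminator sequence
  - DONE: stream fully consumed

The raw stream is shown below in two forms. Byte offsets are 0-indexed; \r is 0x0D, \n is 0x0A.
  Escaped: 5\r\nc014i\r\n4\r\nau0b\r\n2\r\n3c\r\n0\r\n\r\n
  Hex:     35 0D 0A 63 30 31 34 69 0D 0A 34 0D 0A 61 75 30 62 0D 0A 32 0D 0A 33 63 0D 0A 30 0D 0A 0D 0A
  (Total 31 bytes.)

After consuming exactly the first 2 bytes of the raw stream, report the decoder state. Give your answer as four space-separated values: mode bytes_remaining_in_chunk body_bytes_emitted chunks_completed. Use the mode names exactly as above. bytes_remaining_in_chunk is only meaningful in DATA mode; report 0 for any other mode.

Answer: SIZE_CR 0 0 0

Derivation:
Byte 0 = '5': mode=SIZE remaining=0 emitted=0 chunks_done=0
Byte 1 = 0x0D: mode=SIZE_CR remaining=0 emitted=0 chunks_done=0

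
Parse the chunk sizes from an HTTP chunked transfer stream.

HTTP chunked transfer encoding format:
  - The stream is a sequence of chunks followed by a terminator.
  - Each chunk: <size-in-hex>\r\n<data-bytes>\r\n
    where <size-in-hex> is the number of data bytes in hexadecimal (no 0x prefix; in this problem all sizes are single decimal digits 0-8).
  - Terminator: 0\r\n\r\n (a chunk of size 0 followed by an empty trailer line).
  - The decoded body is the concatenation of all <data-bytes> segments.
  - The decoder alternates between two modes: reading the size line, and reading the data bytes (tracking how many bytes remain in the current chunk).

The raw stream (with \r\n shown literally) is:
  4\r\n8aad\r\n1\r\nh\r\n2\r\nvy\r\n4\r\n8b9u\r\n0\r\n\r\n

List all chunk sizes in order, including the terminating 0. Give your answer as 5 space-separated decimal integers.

Answer: 4 1 2 4 0

Derivation:
Chunk 1: stream[0..1]='4' size=0x4=4, data at stream[3..7]='8aad' -> body[0..4], body so far='8aad'
Chunk 2: stream[9..10]='1' size=0x1=1, data at stream[12..13]='h' -> body[4..5], body so far='8aadh'
Chunk 3: stream[15..16]='2' size=0x2=2, data at stream[18..20]='vy' -> body[5..7], body so far='8aadhvy'
Chunk 4: stream[22..23]='4' size=0x4=4, data at stream[25..29]='8b9u' -> body[7..11], body so far='8aadhvy8b9u'
Chunk 5: stream[31..32]='0' size=0 (terminator). Final body='8aadhvy8b9u' (11 bytes)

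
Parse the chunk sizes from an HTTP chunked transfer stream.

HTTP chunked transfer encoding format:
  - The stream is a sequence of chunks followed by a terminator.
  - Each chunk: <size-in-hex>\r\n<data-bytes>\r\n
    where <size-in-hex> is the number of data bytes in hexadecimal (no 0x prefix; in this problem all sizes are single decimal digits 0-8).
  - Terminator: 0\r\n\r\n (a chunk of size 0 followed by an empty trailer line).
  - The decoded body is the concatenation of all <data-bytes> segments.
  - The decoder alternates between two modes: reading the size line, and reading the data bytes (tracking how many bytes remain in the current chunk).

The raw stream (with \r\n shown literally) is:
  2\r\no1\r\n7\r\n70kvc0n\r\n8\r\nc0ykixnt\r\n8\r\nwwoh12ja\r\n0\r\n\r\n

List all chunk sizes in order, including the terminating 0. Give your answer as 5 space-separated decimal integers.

Chunk 1: stream[0..1]='2' size=0x2=2, data at stream[3..5]='o1' -> body[0..2], body so far='o1'
Chunk 2: stream[7..8]='7' size=0x7=7, data at stream[10..17]='70kvc0n' -> body[2..9], body so far='o170kvc0n'
Chunk 3: stream[19..20]='8' size=0x8=8, data at stream[22..30]='c0ykixnt' -> body[9..17], body so far='o170kvc0nc0ykixnt'
Chunk 4: stream[32..33]='8' size=0x8=8, data at stream[35..43]='wwoh12ja' -> body[17..25], body so far='o170kvc0nc0ykixntwwoh12ja'
Chunk 5: stream[45..46]='0' size=0 (terminator). Final body='o170kvc0nc0ykixntwwoh12ja' (25 bytes)

Answer: 2 7 8 8 0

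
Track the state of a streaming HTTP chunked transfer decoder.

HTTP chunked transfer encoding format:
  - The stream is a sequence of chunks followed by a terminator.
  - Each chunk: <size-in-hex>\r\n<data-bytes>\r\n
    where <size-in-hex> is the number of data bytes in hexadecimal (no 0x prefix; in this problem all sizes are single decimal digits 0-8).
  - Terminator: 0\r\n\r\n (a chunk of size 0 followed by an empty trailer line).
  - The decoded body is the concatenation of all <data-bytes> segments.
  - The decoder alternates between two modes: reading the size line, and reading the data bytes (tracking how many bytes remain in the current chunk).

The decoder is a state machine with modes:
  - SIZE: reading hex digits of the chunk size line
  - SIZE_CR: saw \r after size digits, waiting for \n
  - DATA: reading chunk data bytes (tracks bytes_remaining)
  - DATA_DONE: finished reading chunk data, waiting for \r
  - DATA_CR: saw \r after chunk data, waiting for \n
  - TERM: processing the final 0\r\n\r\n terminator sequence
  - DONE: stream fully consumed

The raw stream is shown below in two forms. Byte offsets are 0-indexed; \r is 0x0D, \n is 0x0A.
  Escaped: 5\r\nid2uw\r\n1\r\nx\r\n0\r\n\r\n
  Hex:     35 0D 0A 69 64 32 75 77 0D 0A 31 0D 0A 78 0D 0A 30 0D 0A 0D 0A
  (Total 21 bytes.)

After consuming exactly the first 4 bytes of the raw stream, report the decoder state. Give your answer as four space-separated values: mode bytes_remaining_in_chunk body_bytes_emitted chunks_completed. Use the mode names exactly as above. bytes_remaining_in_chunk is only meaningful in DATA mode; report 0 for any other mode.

Answer: DATA 4 1 0

Derivation:
Byte 0 = '5': mode=SIZE remaining=0 emitted=0 chunks_done=0
Byte 1 = 0x0D: mode=SIZE_CR remaining=0 emitted=0 chunks_done=0
Byte 2 = 0x0A: mode=DATA remaining=5 emitted=0 chunks_done=0
Byte 3 = 'i': mode=DATA remaining=4 emitted=1 chunks_done=0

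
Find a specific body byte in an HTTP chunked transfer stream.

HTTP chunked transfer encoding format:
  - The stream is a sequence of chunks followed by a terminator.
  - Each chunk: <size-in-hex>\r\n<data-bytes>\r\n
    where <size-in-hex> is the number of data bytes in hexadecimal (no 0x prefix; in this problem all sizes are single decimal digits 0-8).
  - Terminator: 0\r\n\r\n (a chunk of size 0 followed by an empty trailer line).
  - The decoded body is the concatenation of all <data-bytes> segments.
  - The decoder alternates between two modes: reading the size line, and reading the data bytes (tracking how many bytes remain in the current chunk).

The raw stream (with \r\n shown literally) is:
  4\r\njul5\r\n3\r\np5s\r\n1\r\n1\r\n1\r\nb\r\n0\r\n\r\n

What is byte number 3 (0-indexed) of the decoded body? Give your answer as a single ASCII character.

Answer: 5

Derivation:
Chunk 1: stream[0..1]='4' size=0x4=4, data at stream[3..7]='jul5' -> body[0..4], body so far='jul5'
Chunk 2: stream[9..10]='3' size=0x3=3, data at stream[12..15]='p5s' -> body[4..7], body so far='jul5p5s'
Chunk 3: stream[17..18]='1' size=0x1=1, data at stream[20..21]='1' -> body[7..8], body so far='jul5p5s1'
Chunk 4: stream[23..24]='1' size=0x1=1, data at stream[26..27]='b' -> body[8..9], body so far='jul5p5s1b'
Chunk 5: stream[29..30]='0' size=0 (terminator). Final body='jul5p5s1b' (9 bytes)
Body byte 3 = '5'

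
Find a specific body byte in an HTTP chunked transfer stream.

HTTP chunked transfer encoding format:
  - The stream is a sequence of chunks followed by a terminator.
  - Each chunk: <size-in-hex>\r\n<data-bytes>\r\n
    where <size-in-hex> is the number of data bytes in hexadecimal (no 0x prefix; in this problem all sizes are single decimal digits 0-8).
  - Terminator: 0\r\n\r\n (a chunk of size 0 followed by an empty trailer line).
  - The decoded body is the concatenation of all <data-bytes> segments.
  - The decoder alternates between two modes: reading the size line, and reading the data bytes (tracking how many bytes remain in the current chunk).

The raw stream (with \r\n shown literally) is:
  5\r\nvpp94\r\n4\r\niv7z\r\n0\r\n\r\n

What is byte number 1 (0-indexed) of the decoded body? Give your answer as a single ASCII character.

Answer: p

Derivation:
Chunk 1: stream[0..1]='5' size=0x5=5, data at stream[3..8]='vpp94' -> body[0..5], body so far='vpp94'
Chunk 2: stream[10..11]='4' size=0x4=4, data at stream[13..17]='iv7z' -> body[5..9], body so far='vpp94iv7z'
Chunk 3: stream[19..20]='0' size=0 (terminator). Final body='vpp94iv7z' (9 bytes)
Body byte 1 = 'p'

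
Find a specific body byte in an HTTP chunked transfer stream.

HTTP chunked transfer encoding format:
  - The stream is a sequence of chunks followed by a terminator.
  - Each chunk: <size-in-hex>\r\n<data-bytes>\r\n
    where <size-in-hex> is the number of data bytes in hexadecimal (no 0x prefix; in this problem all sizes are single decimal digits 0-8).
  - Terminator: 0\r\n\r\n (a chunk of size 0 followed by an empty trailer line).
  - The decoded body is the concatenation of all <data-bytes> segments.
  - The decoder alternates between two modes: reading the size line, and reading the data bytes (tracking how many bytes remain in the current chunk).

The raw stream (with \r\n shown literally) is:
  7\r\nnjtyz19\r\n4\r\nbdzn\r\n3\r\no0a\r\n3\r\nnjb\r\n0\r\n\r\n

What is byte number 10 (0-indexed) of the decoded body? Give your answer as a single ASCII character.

Chunk 1: stream[0..1]='7' size=0x7=7, data at stream[3..10]='njtyz19' -> body[0..7], body so far='njtyz19'
Chunk 2: stream[12..13]='4' size=0x4=4, data at stream[15..19]='bdzn' -> body[7..11], body so far='njtyz19bdzn'
Chunk 3: stream[21..22]='3' size=0x3=3, data at stream[24..27]='o0a' -> body[11..14], body so far='njtyz19bdzno0a'
Chunk 4: stream[29..30]='3' size=0x3=3, data at stream[32..35]='njb' -> body[14..17], body so far='njtyz19bdzno0anjb'
Chunk 5: stream[37..38]='0' size=0 (terminator). Final body='njtyz19bdzno0anjb' (17 bytes)
Body byte 10 = 'n'

Answer: n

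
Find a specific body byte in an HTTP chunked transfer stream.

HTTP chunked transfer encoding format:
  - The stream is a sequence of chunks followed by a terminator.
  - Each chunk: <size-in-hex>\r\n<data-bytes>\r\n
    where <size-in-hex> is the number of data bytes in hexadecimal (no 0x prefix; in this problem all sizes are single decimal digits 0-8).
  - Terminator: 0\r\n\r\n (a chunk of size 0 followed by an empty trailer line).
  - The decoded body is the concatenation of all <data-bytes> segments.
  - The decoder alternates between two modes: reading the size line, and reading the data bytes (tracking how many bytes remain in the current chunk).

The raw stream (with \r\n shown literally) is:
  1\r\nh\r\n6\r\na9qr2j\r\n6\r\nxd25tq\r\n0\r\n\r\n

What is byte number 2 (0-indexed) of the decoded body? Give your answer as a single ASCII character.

Answer: 9

Derivation:
Chunk 1: stream[0..1]='1' size=0x1=1, data at stream[3..4]='h' -> body[0..1], body so far='h'
Chunk 2: stream[6..7]='6' size=0x6=6, data at stream[9..15]='a9qr2j' -> body[1..7], body so far='ha9qr2j'
Chunk 3: stream[17..18]='6' size=0x6=6, data at stream[20..26]='xd25tq' -> body[7..13], body so far='ha9qr2jxd25tq'
Chunk 4: stream[28..29]='0' size=0 (terminator). Final body='ha9qr2jxd25tq' (13 bytes)
Body byte 2 = '9'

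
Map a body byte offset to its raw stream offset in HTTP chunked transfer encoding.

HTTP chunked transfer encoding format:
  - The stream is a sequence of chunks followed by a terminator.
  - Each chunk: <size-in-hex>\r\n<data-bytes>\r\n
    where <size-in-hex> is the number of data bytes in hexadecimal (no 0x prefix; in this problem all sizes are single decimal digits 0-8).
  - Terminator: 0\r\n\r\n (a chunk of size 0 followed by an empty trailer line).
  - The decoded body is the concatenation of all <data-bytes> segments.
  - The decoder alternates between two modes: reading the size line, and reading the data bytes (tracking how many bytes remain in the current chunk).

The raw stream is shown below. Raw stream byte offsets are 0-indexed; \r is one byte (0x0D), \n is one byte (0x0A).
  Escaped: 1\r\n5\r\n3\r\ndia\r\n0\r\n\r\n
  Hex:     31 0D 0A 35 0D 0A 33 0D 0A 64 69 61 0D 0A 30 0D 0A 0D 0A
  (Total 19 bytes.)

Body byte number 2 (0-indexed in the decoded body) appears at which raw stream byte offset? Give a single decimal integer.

Chunk 1: stream[0..1]='1' size=0x1=1, data at stream[3..4]='5' -> body[0..1], body so far='5'
Chunk 2: stream[6..7]='3' size=0x3=3, data at stream[9..12]='dia' -> body[1..4], body so far='5dia'
Chunk 3: stream[14..15]='0' size=0 (terminator). Final body='5dia' (4 bytes)
Body byte 2 at stream offset 10

Answer: 10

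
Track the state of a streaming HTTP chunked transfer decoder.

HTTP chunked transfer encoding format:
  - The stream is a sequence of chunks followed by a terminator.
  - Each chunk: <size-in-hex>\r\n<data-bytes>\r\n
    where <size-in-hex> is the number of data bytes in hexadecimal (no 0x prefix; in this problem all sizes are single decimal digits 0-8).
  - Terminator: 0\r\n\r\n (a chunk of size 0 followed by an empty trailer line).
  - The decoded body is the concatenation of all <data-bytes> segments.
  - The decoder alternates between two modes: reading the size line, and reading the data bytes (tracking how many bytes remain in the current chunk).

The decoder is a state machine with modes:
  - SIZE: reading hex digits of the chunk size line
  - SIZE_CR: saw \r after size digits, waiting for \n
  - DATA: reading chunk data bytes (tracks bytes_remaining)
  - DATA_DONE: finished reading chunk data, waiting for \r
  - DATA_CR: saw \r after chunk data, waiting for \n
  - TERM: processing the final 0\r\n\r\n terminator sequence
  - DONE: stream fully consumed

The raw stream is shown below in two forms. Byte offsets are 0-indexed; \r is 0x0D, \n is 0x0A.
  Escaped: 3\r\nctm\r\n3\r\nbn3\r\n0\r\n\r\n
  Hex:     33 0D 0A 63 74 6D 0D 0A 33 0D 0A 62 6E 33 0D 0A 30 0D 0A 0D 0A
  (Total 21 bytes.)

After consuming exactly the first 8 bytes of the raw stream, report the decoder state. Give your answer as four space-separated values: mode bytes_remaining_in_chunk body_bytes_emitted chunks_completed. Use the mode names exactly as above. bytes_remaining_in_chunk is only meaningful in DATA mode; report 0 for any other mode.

Byte 0 = '3': mode=SIZE remaining=0 emitted=0 chunks_done=0
Byte 1 = 0x0D: mode=SIZE_CR remaining=0 emitted=0 chunks_done=0
Byte 2 = 0x0A: mode=DATA remaining=3 emitted=0 chunks_done=0
Byte 3 = 'c': mode=DATA remaining=2 emitted=1 chunks_done=0
Byte 4 = 't': mode=DATA remaining=1 emitted=2 chunks_done=0
Byte 5 = 'm': mode=DATA_DONE remaining=0 emitted=3 chunks_done=0
Byte 6 = 0x0D: mode=DATA_CR remaining=0 emitted=3 chunks_done=0
Byte 7 = 0x0A: mode=SIZE remaining=0 emitted=3 chunks_done=1

Answer: SIZE 0 3 1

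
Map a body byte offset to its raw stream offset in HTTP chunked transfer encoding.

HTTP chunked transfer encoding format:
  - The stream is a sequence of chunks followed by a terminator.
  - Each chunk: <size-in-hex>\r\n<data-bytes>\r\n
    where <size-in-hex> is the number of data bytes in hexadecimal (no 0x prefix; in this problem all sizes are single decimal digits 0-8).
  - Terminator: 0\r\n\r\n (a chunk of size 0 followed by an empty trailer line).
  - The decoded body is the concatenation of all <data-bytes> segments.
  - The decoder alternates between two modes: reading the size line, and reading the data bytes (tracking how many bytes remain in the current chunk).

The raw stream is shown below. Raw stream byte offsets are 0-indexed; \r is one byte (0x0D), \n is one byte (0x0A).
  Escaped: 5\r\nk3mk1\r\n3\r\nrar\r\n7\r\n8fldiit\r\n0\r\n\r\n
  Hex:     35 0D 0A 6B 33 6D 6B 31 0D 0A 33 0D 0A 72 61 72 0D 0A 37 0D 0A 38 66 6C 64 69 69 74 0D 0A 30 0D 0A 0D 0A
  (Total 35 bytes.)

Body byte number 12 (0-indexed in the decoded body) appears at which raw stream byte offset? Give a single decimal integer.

Answer: 25

Derivation:
Chunk 1: stream[0..1]='5' size=0x5=5, data at stream[3..8]='k3mk1' -> body[0..5], body so far='k3mk1'
Chunk 2: stream[10..11]='3' size=0x3=3, data at stream[13..16]='rar' -> body[5..8], body so far='k3mk1rar'
Chunk 3: stream[18..19]='7' size=0x7=7, data at stream[21..28]='8fldiit' -> body[8..15], body so far='k3mk1rar8fldiit'
Chunk 4: stream[30..31]='0' size=0 (terminator). Final body='k3mk1rar8fldiit' (15 bytes)
Body byte 12 at stream offset 25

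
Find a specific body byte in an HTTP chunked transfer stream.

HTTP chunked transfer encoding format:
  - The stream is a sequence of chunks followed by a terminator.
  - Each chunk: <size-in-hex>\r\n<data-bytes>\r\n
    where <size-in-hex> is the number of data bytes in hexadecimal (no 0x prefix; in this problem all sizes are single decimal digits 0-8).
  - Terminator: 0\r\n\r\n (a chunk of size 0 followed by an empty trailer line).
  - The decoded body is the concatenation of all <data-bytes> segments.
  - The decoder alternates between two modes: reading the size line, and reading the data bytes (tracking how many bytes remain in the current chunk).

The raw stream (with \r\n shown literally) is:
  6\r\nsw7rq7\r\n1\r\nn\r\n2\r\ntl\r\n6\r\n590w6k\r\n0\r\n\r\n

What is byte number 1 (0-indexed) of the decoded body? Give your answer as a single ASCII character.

Answer: w

Derivation:
Chunk 1: stream[0..1]='6' size=0x6=6, data at stream[3..9]='sw7rq7' -> body[0..6], body so far='sw7rq7'
Chunk 2: stream[11..12]='1' size=0x1=1, data at stream[14..15]='n' -> body[6..7], body so far='sw7rq7n'
Chunk 3: stream[17..18]='2' size=0x2=2, data at stream[20..22]='tl' -> body[7..9], body so far='sw7rq7ntl'
Chunk 4: stream[24..25]='6' size=0x6=6, data at stream[27..33]='590w6k' -> body[9..15], body so far='sw7rq7ntl590w6k'
Chunk 5: stream[35..36]='0' size=0 (terminator). Final body='sw7rq7ntl590w6k' (15 bytes)
Body byte 1 = 'w'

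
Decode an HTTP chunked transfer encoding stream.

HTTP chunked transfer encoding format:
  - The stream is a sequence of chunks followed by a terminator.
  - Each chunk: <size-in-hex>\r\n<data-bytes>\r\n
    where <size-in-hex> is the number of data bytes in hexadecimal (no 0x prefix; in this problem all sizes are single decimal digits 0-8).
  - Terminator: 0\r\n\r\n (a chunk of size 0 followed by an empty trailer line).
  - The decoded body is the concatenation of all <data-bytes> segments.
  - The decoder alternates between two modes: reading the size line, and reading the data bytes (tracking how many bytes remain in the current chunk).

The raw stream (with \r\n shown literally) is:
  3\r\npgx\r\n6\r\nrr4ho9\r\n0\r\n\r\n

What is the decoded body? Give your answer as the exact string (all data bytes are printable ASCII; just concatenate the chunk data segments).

Chunk 1: stream[0..1]='3' size=0x3=3, data at stream[3..6]='pgx' -> body[0..3], body so far='pgx'
Chunk 2: stream[8..9]='6' size=0x6=6, data at stream[11..17]='rr4ho9' -> body[3..9], body so far='pgxrr4ho9'
Chunk 3: stream[19..20]='0' size=0 (terminator). Final body='pgxrr4ho9' (9 bytes)

Answer: pgxrr4ho9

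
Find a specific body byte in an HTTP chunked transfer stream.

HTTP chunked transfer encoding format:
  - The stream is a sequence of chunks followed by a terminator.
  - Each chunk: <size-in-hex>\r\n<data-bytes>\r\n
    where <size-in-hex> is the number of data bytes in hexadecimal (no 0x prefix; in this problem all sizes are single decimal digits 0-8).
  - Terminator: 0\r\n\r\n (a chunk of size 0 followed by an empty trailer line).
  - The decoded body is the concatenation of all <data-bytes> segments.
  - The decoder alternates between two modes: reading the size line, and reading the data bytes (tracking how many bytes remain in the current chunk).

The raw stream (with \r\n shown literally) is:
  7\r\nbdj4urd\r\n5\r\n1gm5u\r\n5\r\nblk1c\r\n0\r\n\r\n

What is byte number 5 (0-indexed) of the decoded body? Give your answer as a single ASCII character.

Chunk 1: stream[0..1]='7' size=0x7=7, data at stream[3..10]='bdj4urd' -> body[0..7], body so far='bdj4urd'
Chunk 2: stream[12..13]='5' size=0x5=5, data at stream[15..20]='1gm5u' -> body[7..12], body so far='bdj4urd1gm5u'
Chunk 3: stream[22..23]='5' size=0x5=5, data at stream[25..30]='blk1c' -> body[12..17], body so far='bdj4urd1gm5ublk1c'
Chunk 4: stream[32..33]='0' size=0 (terminator). Final body='bdj4urd1gm5ublk1c' (17 bytes)
Body byte 5 = 'r'

Answer: r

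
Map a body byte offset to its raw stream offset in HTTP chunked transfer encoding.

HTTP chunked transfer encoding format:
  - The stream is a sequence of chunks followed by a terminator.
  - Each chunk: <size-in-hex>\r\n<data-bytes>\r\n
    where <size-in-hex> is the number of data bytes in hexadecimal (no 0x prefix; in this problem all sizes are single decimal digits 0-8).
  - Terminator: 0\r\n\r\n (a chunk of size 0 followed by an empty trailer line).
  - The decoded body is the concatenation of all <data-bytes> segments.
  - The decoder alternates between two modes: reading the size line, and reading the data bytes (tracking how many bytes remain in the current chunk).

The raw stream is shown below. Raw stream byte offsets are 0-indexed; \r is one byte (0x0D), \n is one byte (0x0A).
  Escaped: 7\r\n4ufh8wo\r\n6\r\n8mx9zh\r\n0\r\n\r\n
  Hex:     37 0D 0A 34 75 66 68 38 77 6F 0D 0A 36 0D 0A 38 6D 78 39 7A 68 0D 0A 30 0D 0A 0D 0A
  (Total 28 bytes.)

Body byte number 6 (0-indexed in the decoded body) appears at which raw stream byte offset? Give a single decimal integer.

Chunk 1: stream[0..1]='7' size=0x7=7, data at stream[3..10]='4ufh8wo' -> body[0..7], body so far='4ufh8wo'
Chunk 2: stream[12..13]='6' size=0x6=6, data at stream[15..21]='8mx9zh' -> body[7..13], body so far='4ufh8wo8mx9zh'
Chunk 3: stream[23..24]='0' size=0 (terminator). Final body='4ufh8wo8mx9zh' (13 bytes)
Body byte 6 at stream offset 9

Answer: 9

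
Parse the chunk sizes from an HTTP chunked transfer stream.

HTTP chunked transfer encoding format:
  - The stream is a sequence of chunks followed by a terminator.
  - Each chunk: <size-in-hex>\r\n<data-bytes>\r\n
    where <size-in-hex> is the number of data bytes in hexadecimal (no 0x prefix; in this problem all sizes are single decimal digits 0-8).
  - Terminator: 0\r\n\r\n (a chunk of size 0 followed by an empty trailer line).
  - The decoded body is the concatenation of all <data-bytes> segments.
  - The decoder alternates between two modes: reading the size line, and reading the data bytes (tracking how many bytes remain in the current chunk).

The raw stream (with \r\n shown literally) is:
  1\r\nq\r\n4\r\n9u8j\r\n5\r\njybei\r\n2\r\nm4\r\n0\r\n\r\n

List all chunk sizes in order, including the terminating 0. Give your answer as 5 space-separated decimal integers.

Chunk 1: stream[0..1]='1' size=0x1=1, data at stream[3..4]='q' -> body[0..1], body so far='q'
Chunk 2: stream[6..7]='4' size=0x4=4, data at stream[9..13]='9u8j' -> body[1..5], body so far='q9u8j'
Chunk 3: stream[15..16]='5' size=0x5=5, data at stream[18..23]='jybei' -> body[5..10], body so far='q9u8jjybei'
Chunk 4: stream[25..26]='2' size=0x2=2, data at stream[28..30]='m4' -> body[10..12], body so far='q9u8jjybeim4'
Chunk 5: stream[32..33]='0' size=0 (terminator). Final body='q9u8jjybeim4' (12 bytes)

Answer: 1 4 5 2 0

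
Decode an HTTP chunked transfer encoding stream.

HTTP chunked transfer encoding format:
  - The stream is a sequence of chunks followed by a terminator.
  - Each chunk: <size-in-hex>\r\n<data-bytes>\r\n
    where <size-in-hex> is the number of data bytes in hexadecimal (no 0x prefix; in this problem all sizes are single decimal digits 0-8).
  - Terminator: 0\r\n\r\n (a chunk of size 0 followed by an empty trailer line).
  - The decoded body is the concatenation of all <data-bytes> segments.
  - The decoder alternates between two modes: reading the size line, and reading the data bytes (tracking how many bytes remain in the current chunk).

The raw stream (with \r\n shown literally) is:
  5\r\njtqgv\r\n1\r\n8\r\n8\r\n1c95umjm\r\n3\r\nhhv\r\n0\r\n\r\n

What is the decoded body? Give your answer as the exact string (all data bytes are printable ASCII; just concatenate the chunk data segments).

Answer: jtqgv81c95umjmhhv

Derivation:
Chunk 1: stream[0..1]='5' size=0x5=5, data at stream[3..8]='jtqgv' -> body[0..5], body so far='jtqgv'
Chunk 2: stream[10..11]='1' size=0x1=1, data at stream[13..14]='8' -> body[5..6], body so far='jtqgv8'
Chunk 3: stream[16..17]='8' size=0x8=8, data at stream[19..27]='1c95umjm' -> body[6..14], body so far='jtqgv81c95umjm'
Chunk 4: stream[29..30]='3' size=0x3=3, data at stream[32..35]='hhv' -> body[14..17], body so far='jtqgv81c95umjmhhv'
Chunk 5: stream[37..38]='0' size=0 (terminator). Final body='jtqgv81c95umjmhhv' (17 bytes)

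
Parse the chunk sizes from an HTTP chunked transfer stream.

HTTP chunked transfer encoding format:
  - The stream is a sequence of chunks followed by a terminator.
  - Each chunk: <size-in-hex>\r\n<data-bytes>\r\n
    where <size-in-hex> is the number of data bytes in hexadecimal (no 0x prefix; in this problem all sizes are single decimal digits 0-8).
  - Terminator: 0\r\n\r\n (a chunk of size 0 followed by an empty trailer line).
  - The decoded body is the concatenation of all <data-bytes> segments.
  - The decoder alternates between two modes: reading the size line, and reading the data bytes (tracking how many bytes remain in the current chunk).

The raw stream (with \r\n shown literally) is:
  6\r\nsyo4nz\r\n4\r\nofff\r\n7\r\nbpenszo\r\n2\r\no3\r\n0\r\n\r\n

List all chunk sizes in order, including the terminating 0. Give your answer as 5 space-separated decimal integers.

Chunk 1: stream[0..1]='6' size=0x6=6, data at stream[3..9]='syo4nz' -> body[0..6], body so far='syo4nz'
Chunk 2: stream[11..12]='4' size=0x4=4, data at stream[14..18]='offf' -> body[6..10], body so far='syo4nzofff'
Chunk 3: stream[20..21]='7' size=0x7=7, data at stream[23..30]='bpenszo' -> body[10..17], body so far='syo4nzofffbpenszo'
Chunk 4: stream[32..33]='2' size=0x2=2, data at stream[35..37]='o3' -> body[17..19], body so far='syo4nzofffbpenszoo3'
Chunk 5: stream[39..40]='0' size=0 (terminator). Final body='syo4nzofffbpenszoo3' (19 bytes)

Answer: 6 4 7 2 0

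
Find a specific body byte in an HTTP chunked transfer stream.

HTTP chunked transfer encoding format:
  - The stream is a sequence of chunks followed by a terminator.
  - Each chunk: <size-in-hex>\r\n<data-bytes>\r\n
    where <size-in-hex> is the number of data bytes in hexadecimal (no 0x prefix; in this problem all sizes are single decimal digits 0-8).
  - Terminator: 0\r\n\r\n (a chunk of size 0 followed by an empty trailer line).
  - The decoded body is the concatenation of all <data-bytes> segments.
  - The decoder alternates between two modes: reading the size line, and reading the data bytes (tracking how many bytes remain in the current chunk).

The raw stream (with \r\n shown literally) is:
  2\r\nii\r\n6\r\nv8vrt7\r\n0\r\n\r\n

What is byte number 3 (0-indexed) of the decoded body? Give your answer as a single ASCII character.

Answer: 8

Derivation:
Chunk 1: stream[0..1]='2' size=0x2=2, data at stream[3..5]='ii' -> body[0..2], body so far='ii'
Chunk 2: stream[7..8]='6' size=0x6=6, data at stream[10..16]='v8vrt7' -> body[2..8], body so far='iiv8vrt7'
Chunk 3: stream[18..19]='0' size=0 (terminator). Final body='iiv8vrt7' (8 bytes)
Body byte 3 = '8'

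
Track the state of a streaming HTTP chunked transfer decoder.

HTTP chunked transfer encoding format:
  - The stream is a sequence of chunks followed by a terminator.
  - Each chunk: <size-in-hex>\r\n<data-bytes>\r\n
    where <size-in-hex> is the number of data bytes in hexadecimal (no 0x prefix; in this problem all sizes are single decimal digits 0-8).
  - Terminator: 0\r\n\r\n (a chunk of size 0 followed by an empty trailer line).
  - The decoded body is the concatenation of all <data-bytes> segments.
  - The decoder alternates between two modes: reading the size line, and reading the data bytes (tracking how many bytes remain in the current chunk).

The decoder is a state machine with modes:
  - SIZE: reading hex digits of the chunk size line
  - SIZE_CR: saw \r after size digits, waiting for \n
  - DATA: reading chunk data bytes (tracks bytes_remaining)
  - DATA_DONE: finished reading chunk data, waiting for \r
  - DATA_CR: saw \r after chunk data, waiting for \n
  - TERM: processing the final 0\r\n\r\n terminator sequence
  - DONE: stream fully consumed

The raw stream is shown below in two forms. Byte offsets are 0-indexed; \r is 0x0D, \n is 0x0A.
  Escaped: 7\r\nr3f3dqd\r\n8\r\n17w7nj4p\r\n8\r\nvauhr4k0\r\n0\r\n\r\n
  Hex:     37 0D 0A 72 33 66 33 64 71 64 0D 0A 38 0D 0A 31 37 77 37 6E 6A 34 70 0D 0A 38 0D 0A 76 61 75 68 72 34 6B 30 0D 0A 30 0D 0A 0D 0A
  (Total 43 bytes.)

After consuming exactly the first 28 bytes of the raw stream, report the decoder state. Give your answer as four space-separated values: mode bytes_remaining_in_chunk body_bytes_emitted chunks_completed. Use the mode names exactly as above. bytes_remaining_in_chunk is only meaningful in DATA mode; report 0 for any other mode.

Byte 0 = '7': mode=SIZE remaining=0 emitted=0 chunks_done=0
Byte 1 = 0x0D: mode=SIZE_CR remaining=0 emitted=0 chunks_done=0
Byte 2 = 0x0A: mode=DATA remaining=7 emitted=0 chunks_done=0
Byte 3 = 'r': mode=DATA remaining=6 emitted=1 chunks_done=0
Byte 4 = '3': mode=DATA remaining=5 emitted=2 chunks_done=0
Byte 5 = 'f': mode=DATA remaining=4 emitted=3 chunks_done=0
Byte 6 = '3': mode=DATA remaining=3 emitted=4 chunks_done=0
Byte 7 = 'd': mode=DATA remaining=2 emitted=5 chunks_done=0
Byte 8 = 'q': mode=DATA remaining=1 emitted=6 chunks_done=0
Byte 9 = 'd': mode=DATA_DONE remaining=0 emitted=7 chunks_done=0
Byte 10 = 0x0D: mode=DATA_CR remaining=0 emitted=7 chunks_done=0
Byte 11 = 0x0A: mode=SIZE remaining=0 emitted=7 chunks_done=1
Byte 12 = '8': mode=SIZE remaining=0 emitted=7 chunks_done=1
Byte 13 = 0x0D: mode=SIZE_CR remaining=0 emitted=7 chunks_done=1
Byte 14 = 0x0A: mode=DATA remaining=8 emitted=7 chunks_done=1
Byte 15 = '1': mode=DATA remaining=7 emitted=8 chunks_done=1
Byte 16 = '7': mode=DATA remaining=6 emitted=9 chunks_done=1
Byte 17 = 'w': mode=DATA remaining=5 emitted=10 chunks_done=1
Byte 18 = '7': mode=DATA remaining=4 emitted=11 chunks_done=1
Byte 19 = 'n': mode=DATA remaining=3 emitted=12 chunks_done=1
Byte 20 = 'j': mode=DATA remaining=2 emitted=13 chunks_done=1
Byte 21 = '4': mode=DATA remaining=1 emitted=14 chunks_done=1
Byte 22 = 'p': mode=DATA_DONE remaining=0 emitted=15 chunks_done=1
Byte 23 = 0x0D: mode=DATA_CR remaining=0 emitted=15 chunks_done=1
Byte 24 = 0x0A: mode=SIZE remaining=0 emitted=15 chunks_done=2
Byte 25 = '8': mode=SIZE remaining=0 emitted=15 chunks_done=2
Byte 26 = 0x0D: mode=SIZE_CR remaining=0 emitted=15 chunks_done=2
Byte 27 = 0x0A: mode=DATA remaining=8 emitted=15 chunks_done=2

Answer: DATA 8 15 2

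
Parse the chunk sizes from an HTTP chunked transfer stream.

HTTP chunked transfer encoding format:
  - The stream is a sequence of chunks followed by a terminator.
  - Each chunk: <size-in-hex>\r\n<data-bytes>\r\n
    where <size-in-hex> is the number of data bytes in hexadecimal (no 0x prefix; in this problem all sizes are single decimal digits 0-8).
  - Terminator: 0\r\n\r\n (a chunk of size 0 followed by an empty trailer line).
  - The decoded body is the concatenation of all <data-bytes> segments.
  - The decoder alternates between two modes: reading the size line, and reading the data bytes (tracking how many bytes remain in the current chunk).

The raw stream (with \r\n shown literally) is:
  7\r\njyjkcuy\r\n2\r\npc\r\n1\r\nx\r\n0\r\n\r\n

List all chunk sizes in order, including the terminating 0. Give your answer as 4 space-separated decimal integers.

Answer: 7 2 1 0

Derivation:
Chunk 1: stream[0..1]='7' size=0x7=7, data at stream[3..10]='jyjkcuy' -> body[0..7], body so far='jyjkcuy'
Chunk 2: stream[12..13]='2' size=0x2=2, data at stream[15..17]='pc' -> body[7..9], body so far='jyjkcuypc'
Chunk 3: stream[19..20]='1' size=0x1=1, data at stream[22..23]='x' -> body[9..10], body so far='jyjkcuypcx'
Chunk 4: stream[25..26]='0' size=0 (terminator). Final body='jyjkcuypcx' (10 bytes)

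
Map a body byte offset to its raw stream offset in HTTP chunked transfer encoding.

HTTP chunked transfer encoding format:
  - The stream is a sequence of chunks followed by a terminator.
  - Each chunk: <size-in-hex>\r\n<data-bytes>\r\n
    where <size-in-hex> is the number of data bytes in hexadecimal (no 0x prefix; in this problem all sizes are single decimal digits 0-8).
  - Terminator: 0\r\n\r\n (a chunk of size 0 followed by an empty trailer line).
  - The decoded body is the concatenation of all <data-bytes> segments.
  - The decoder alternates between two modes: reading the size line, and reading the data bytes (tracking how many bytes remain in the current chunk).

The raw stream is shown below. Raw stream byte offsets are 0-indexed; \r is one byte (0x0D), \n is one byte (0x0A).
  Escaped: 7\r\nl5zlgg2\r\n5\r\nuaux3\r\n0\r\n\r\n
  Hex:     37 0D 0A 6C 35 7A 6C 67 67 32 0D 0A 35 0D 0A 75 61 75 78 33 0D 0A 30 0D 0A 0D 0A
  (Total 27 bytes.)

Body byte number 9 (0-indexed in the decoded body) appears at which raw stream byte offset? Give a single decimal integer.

Answer: 17

Derivation:
Chunk 1: stream[0..1]='7' size=0x7=7, data at stream[3..10]='l5zlgg2' -> body[0..7], body so far='l5zlgg2'
Chunk 2: stream[12..13]='5' size=0x5=5, data at stream[15..20]='uaux3' -> body[7..12], body so far='l5zlgg2uaux3'
Chunk 3: stream[22..23]='0' size=0 (terminator). Final body='l5zlgg2uaux3' (12 bytes)
Body byte 9 at stream offset 17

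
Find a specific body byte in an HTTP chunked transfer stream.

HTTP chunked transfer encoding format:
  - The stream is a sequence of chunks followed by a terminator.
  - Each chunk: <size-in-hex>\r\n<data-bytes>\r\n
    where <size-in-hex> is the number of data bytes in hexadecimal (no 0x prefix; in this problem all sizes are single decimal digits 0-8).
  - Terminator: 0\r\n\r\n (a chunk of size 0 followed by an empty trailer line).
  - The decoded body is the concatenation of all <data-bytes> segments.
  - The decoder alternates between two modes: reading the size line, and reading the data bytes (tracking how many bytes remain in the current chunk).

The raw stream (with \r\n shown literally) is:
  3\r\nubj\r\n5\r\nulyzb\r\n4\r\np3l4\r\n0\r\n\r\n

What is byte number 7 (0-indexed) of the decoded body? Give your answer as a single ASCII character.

Chunk 1: stream[0..1]='3' size=0x3=3, data at stream[3..6]='ubj' -> body[0..3], body so far='ubj'
Chunk 2: stream[8..9]='5' size=0x5=5, data at stream[11..16]='ulyzb' -> body[3..8], body so far='ubjulyzb'
Chunk 3: stream[18..19]='4' size=0x4=4, data at stream[21..25]='p3l4' -> body[8..12], body so far='ubjulyzbp3l4'
Chunk 4: stream[27..28]='0' size=0 (terminator). Final body='ubjulyzbp3l4' (12 bytes)
Body byte 7 = 'b'

Answer: b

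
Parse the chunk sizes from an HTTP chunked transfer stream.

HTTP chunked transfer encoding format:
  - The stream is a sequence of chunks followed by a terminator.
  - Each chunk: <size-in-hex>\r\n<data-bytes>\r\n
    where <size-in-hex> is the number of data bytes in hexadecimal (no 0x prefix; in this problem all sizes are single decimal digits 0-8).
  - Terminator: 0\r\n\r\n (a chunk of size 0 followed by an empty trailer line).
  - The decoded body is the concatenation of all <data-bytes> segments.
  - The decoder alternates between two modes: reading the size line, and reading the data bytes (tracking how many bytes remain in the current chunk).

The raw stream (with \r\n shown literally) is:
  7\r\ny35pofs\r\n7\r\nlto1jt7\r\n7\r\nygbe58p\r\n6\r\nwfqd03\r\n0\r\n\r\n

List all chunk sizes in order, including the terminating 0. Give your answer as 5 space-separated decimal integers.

Answer: 7 7 7 6 0

Derivation:
Chunk 1: stream[0..1]='7' size=0x7=7, data at stream[3..10]='y35pofs' -> body[0..7], body so far='y35pofs'
Chunk 2: stream[12..13]='7' size=0x7=7, data at stream[15..22]='lto1jt7' -> body[7..14], body so far='y35pofslto1jt7'
Chunk 3: stream[24..25]='7' size=0x7=7, data at stream[27..34]='ygbe58p' -> body[14..21], body so far='y35pofslto1jt7ygbe58p'
Chunk 4: stream[36..37]='6' size=0x6=6, data at stream[39..45]='wfqd03' -> body[21..27], body so far='y35pofslto1jt7ygbe58pwfqd03'
Chunk 5: stream[47..48]='0' size=0 (terminator). Final body='y35pofslto1jt7ygbe58pwfqd03' (27 bytes)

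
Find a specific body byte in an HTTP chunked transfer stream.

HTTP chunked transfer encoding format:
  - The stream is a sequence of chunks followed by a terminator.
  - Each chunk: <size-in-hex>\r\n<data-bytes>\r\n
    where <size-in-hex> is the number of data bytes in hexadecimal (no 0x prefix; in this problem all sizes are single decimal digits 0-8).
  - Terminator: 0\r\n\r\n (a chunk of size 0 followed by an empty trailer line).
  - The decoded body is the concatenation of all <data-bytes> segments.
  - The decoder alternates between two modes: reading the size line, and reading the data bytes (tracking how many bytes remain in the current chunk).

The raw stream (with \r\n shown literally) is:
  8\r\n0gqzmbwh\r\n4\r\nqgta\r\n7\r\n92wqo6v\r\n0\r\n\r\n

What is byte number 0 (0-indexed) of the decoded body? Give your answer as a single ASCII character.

Chunk 1: stream[0..1]='8' size=0x8=8, data at stream[3..11]='0gqzmbwh' -> body[0..8], body so far='0gqzmbwh'
Chunk 2: stream[13..14]='4' size=0x4=4, data at stream[16..20]='qgta' -> body[8..12], body so far='0gqzmbwhqgta'
Chunk 3: stream[22..23]='7' size=0x7=7, data at stream[25..32]='92wqo6v' -> body[12..19], body so far='0gqzmbwhqgta92wqo6v'
Chunk 4: stream[34..35]='0' size=0 (terminator). Final body='0gqzmbwhqgta92wqo6v' (19 bytes)
Body byte 0 = '0'

Answer: 0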